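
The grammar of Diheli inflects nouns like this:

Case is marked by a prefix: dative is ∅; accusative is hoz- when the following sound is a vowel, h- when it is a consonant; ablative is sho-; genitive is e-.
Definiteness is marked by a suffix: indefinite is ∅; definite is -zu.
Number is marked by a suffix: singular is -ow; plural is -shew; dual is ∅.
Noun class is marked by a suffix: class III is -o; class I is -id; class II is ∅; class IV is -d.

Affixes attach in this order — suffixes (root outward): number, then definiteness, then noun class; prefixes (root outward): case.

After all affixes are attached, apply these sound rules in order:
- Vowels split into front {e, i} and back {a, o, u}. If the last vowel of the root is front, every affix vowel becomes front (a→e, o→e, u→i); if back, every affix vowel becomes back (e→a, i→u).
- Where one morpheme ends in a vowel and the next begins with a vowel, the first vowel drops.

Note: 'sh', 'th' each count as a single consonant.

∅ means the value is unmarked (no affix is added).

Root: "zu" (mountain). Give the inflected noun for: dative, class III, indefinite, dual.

zo

number = dual: zero marking, form stays zu.
definiteness = indefinite: zero marking, form stays zu.
Attach noun class class III -o → zuo.
case = dative: zero marking, form stays zuo.
Vowel harmony: no change.
Apply vowel deletion: zuo → zo.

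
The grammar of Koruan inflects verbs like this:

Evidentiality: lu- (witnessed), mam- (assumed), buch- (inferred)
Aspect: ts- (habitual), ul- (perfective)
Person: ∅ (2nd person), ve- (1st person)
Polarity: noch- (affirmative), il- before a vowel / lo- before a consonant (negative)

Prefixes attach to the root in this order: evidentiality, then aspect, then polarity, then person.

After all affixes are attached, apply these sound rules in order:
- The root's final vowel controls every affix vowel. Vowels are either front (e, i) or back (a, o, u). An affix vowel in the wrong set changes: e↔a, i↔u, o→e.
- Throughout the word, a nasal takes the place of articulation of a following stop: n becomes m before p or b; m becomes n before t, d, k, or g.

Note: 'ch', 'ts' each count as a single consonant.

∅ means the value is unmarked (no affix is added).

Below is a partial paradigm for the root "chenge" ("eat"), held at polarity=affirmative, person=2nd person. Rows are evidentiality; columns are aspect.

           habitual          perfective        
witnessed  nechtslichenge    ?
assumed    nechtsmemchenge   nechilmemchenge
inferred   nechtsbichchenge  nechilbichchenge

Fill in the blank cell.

Attach evidentiality witnessed lu- → luchenge.
Attach aspect perfective ul- → ulluchenge.
Attach polarity affirmative noch- → nochulluchenge.
person = 2nd person: zero marking, form stays nochulluchenge.
Apply vowel harmony: nochulluchenge → nechillichenge.
Nasal assimilation: no change.

nechillichenge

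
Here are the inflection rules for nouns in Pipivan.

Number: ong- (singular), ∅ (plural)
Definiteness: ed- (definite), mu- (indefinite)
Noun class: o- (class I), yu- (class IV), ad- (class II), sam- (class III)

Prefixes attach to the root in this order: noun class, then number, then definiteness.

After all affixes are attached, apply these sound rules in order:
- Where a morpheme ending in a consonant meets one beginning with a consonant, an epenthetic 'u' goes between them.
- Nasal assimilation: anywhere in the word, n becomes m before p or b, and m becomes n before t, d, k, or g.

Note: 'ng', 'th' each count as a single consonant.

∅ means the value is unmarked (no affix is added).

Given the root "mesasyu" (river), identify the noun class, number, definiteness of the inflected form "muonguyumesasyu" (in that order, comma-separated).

class IV, singular, indefinite

Segment: mu-ong-yu-mesasyu.
noun class: yu- → class IV.
number: ong- → singular.
definiteness: mu- → indefinite.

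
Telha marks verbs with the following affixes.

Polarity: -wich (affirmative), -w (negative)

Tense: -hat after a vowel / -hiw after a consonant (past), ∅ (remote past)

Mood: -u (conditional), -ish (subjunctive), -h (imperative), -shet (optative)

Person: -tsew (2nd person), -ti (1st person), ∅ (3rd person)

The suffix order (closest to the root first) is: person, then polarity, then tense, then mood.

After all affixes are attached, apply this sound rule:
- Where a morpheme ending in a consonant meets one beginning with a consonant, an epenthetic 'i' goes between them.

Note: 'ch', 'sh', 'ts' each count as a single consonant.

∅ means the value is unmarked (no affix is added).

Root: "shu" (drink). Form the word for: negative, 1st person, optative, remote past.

shutiwishet

Attach person 1st person -ti → shuti.
Attach polarity negative -w → shutiw.
tense = remote past: zero marking, form stays shutiw.
Attach mood optative -shet → shutiwshet.
Apply epenthesis: shutiwshet → shutiwishet.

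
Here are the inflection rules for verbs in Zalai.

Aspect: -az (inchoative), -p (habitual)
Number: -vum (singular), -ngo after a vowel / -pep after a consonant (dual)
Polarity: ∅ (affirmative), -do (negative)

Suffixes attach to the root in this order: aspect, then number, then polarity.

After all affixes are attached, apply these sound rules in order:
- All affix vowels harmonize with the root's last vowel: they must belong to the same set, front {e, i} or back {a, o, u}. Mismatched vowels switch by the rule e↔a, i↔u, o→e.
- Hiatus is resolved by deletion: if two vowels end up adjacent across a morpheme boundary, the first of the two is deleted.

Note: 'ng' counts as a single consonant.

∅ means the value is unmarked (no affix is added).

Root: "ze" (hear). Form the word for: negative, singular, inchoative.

zezvimde

Attach aspect inchoative -az → zeaz.
Attach number singular -vum → zeazvum.
Attach polarity negative -do → zeazvumdo.
Apply vowel harmony: zeazvumdo → zeezvimde.
Apply vowel deletion: zeezvimde → zezvimde.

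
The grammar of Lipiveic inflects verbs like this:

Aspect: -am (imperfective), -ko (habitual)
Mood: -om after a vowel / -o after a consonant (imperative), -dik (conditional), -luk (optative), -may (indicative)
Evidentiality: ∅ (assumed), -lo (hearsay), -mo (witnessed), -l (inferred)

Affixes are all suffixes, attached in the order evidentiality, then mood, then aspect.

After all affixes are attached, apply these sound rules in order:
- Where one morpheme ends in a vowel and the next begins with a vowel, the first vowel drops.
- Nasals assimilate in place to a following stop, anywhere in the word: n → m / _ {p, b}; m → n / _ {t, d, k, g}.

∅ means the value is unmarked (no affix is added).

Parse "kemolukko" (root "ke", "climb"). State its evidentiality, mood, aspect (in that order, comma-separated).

witnessed, optative, habitual

Segment: ke-mo-luk-ko.
evidentiality: -mo → witnessed.
mood: -luk → optative.
aspect: -ko → habitual.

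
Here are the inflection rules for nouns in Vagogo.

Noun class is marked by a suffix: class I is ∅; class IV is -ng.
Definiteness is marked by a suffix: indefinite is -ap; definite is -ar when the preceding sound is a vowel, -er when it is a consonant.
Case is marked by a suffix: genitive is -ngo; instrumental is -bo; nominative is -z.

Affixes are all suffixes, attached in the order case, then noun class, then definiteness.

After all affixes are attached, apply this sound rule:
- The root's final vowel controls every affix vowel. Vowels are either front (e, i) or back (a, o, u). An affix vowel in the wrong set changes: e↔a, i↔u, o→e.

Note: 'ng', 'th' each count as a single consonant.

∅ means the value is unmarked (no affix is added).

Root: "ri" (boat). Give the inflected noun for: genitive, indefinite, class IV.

ringengep

Attach case genitive -ngo → ringo.
Attach noun class class IV -ng → ringong.
Attach definiteness indefinite -ap → ringongap.
Apply vowel harmony: ringongap → ringengep.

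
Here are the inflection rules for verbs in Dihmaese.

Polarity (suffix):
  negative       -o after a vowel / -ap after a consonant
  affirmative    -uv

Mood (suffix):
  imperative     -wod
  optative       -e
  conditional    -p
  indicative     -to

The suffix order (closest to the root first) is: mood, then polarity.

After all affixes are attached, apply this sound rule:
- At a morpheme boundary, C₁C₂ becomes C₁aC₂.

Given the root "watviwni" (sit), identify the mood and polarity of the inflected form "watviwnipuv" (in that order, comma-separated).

Segment: watviwni-p-uv.
mood: -p → conditional.
polarity: -uv → affirmative.

conditional, affirmative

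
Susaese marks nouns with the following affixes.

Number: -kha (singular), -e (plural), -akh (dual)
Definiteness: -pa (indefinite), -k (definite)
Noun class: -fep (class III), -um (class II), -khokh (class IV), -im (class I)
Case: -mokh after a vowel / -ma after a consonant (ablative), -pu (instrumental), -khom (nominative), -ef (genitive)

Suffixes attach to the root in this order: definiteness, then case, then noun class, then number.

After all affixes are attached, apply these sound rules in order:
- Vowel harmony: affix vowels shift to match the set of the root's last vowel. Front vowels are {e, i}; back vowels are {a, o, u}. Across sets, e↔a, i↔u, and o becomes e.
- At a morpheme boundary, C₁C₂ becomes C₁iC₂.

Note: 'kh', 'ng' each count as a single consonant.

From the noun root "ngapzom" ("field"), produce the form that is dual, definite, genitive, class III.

Attach definiteness definite -k → ngapzomk.
Attach case genitive -ef → ngapzomkef.
Attach noun class class III -fep → ngapzomkeffep.
Attach number dual -akh → ngapzomkeffepakh.
Apply vowel harmony: ngapzomkeffepakh → ngapzomkaffapakh.
Apply epenthesis: ngapzomkaffapakh → ngapzomikafifapakh.

ngapzomikafifapakh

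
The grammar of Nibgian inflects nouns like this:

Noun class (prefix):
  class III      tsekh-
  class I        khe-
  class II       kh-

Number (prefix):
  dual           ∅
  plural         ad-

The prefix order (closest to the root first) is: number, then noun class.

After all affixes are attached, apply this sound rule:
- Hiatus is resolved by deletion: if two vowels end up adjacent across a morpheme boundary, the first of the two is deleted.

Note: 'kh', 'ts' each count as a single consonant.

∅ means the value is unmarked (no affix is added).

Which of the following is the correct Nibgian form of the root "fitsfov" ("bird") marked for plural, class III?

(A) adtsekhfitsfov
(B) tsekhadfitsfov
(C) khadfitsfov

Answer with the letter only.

Attach number plural ad- → adfitsfov.
Attach noun class class III tsekh- → tsekhadfitsfov.
Vowel deletion: no change.
So the correct form is tsekhadfitsfov, option (B).
(A) adtsekhfitsfov is wrong: it has the affixes in the wrong order.
(C) khadfitsfov is wrong: it uses class I instead of class III for noun class.

B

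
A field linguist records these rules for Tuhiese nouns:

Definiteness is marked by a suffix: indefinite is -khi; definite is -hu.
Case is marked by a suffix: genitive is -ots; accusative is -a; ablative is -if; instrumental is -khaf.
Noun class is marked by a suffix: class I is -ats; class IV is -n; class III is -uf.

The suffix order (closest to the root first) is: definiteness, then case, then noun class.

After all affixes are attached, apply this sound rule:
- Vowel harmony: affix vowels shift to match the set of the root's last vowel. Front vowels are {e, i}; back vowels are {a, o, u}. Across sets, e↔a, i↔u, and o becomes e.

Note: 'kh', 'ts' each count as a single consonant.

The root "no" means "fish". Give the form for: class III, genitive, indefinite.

nokhuotsuf

Attach definiteness indefinite -khi → nokhi.
Attach case genitive -ots → nokhiots.
Attach noun class class III -uf → nokhiotsuf.
Apply vowel harmony: nokhiotsuf → nokhuotsuf.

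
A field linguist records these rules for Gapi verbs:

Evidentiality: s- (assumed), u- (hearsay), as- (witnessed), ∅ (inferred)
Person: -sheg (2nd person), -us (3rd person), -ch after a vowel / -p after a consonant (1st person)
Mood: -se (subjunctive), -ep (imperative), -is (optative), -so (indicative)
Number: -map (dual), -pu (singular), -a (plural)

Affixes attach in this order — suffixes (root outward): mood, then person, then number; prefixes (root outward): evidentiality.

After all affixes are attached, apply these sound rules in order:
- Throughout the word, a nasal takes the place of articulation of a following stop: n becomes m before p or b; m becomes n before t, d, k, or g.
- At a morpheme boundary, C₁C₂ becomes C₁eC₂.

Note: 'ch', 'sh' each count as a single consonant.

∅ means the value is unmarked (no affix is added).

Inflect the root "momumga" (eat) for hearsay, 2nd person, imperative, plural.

Attach evidentiality hearsay u- → umomumga.
Attach mood imperative -ep → umomumgaep.
Attach person 2nd person -sheg → umomumgaepsheg.
Attach number plural -a → umomumgaepshega.
Apply nasal assimilation: umomumgaepshega → umomungaepshega.
Apply epenthesis: umomungaepshega → umomungaepeshega.

umomungaepeshega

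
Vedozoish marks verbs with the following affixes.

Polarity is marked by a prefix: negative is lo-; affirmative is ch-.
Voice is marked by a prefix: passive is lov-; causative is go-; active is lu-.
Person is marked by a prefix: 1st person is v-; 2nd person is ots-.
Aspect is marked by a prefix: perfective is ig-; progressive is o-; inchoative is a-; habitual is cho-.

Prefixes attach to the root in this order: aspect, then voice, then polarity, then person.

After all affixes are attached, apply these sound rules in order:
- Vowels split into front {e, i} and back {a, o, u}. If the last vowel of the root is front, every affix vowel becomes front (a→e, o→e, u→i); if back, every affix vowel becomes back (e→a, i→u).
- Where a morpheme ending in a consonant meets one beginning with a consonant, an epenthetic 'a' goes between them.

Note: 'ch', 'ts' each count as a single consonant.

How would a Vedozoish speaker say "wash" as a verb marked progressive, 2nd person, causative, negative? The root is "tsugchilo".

Attach aspect progressive o- → otsugchilo.
Attach voice causative go- → gootsugchilo.
Attach polarity negative lo- → logootsugchilo.
Attach person 2nd person ots- → otslogootsugchilo.
Vowel harmony: no change.
Apply epenthesis: otslogootsugchilo → otsalogootsugchilo.

otsalogootsugchilo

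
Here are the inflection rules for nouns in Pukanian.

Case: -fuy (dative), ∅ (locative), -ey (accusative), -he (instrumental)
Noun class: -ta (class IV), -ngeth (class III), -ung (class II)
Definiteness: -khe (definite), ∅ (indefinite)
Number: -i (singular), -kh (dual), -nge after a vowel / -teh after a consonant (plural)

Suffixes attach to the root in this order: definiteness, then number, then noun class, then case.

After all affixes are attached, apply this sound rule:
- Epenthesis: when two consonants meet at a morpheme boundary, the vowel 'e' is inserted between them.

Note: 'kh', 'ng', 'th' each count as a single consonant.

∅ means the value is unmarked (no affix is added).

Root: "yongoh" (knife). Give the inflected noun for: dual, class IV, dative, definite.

yongohekhekhetafuy

Attach definiteness definite -khe → yongohkhe.
Attach number dual -kh → yongohkhekh.
Attach noun class class IV -ta → yongohkhekhta.
Attach case dative -fuy → yongohkhekhtafuy.
Apply epenthesis: yongohkhekhtafuy → yongohekhekhetafuy.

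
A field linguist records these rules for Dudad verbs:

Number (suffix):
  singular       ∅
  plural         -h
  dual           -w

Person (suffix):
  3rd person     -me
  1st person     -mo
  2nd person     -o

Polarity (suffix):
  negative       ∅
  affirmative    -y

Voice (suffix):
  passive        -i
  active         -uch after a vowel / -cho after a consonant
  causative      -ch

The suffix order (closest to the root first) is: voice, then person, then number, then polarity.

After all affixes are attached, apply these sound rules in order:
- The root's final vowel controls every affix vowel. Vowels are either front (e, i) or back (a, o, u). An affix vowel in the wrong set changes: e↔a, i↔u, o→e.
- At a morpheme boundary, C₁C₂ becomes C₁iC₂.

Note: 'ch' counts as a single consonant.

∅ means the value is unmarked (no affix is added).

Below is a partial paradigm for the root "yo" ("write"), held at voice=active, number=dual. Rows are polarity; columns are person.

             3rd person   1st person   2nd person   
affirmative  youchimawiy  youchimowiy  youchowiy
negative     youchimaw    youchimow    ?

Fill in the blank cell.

youchow

Attach voice active -uch (after vowel 'o') → youch.
Attach person 2nd person -o → youcho.
Attach number dual -w → youchow.
polarity = negative: zero marking, form stays youchow.
Vowel harmony: no change.
Epenthesis: no change.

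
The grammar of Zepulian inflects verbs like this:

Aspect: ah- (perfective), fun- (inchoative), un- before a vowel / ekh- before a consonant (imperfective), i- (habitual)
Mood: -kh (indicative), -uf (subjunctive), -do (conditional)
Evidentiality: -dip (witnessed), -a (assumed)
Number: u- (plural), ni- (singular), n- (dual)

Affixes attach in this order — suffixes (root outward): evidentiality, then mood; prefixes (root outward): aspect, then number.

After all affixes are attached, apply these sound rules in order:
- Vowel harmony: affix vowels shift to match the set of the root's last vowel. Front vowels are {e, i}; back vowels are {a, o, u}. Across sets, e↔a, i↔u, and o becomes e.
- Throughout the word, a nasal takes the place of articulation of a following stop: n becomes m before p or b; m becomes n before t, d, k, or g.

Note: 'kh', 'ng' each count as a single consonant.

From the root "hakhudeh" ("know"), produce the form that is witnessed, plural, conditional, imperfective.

Attach aspect imperfective ekh- (before consonant 'h') → ekhhakhudeh.
Attach evidentiality witnessed -dip → ekhhakhudehdip.
Attach number plural u- → uekhhakhudehdip.
Attach mood conditional -do → uekhhakhudehdipdo.
Apply vowel harmony: uekhhakhudehdipdo → iekhhakhudehdipde.
Nasal assimilation: no change.

iekhhakhudehdipde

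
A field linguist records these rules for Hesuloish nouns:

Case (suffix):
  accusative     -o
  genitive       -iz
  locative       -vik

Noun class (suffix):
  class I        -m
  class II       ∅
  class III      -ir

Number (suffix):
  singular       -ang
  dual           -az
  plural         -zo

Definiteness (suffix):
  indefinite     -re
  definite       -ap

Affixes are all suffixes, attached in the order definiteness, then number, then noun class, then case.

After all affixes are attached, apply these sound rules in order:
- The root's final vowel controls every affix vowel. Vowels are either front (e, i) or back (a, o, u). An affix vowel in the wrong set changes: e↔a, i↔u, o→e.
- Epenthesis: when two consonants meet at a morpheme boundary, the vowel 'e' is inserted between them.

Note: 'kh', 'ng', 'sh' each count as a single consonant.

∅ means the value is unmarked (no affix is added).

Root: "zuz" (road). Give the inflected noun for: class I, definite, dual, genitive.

zuzapazemuz

Attach definiteness definite -ap → zuzap.
Attach number dual -az → zuzapaz.
Attach noun class class I -m → zuzapazm.
Attach case genitive -iz → zuzapazmiz.
Apply vowel harmony: zuzapazmiz → zuzapazmuz.
Apply epenthesis: zuzapazmuz → zuzapazemuz.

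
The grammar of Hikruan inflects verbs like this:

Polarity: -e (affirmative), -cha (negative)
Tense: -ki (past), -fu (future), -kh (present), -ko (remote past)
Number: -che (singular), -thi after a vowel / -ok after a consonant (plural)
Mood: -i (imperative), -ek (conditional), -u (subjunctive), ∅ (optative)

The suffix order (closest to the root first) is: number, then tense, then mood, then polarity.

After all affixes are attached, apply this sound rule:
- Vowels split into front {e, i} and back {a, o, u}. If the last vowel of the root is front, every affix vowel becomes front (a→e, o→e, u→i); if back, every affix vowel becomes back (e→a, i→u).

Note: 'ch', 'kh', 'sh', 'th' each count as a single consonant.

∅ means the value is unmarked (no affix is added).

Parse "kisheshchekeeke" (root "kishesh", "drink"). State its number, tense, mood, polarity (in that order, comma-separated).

singular, remote past, conditional, affirmative

Segment: kishesh-che-ko-ek-e.
number: -che → singular.
tense: -ko → remote past.
mood: -ek → conditional.
polarity: -e → affirmative.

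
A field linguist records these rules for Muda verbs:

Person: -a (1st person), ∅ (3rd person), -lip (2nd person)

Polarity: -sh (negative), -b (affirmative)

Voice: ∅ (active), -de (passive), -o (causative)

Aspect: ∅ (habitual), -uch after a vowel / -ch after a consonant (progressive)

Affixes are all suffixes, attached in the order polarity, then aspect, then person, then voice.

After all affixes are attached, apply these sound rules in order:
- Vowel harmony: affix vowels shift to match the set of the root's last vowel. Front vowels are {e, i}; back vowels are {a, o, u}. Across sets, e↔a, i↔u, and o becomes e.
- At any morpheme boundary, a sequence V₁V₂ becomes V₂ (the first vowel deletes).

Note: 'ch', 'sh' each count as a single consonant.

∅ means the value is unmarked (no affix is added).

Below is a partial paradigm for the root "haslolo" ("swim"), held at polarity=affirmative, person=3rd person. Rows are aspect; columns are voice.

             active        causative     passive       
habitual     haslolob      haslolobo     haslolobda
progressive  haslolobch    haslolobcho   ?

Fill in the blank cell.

haslolobchda

Attach polarity affirmative -b → haslolob.
Attach aspect progressive -ch (after consonant 'b') → haslolobch.
person = 3rd person: zero marking, form stays haslolobch.
Attach voice passive -de → haslolobchde.
Apply vowel harmony: haslolobchde → haslolobchda.
Vowel deletion: no change.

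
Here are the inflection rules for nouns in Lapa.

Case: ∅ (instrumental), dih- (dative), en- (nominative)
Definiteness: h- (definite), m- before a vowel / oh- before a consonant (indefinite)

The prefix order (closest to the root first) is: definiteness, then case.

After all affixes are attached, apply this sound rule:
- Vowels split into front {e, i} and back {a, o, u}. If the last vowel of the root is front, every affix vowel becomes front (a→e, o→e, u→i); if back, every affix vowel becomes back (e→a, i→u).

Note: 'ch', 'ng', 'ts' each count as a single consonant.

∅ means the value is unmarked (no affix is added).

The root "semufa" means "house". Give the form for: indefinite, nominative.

Attach definiteness indefinite oh- (before consonant 's') → ohsemufa.
Attach case nominative en- → enohsemufa.
Apply vowel harmony: enohsemufa → anohsemufa.

anohsemufa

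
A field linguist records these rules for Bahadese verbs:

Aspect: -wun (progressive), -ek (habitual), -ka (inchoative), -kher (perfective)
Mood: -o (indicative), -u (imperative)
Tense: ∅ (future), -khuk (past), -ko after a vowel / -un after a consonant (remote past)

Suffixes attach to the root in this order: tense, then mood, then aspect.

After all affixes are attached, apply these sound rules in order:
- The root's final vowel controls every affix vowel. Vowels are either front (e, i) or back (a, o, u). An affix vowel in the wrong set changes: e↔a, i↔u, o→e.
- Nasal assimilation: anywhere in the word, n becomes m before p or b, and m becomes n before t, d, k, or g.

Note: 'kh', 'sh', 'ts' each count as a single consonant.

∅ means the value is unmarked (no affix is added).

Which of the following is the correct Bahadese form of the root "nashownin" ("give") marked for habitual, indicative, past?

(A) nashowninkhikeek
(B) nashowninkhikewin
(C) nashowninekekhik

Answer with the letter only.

A

Attach tense past -khuk → nashowninkhuk.
Attach mood indicative -o → nashowninkhuko.
Attach aspect habitual -ek → nashowninkhukoek.
Apply vowel harmony: nashowninkhukoek → nashowninkhikeek.
Nasal assimilation: no change.
So the correct form is nashowninkhikeek, option (A).
(C) nashowninekekhik is wrong: it has the affixes in the wrong order.
(B) nashowninkhikewin is wrong: it uses progressive instead of habitual for aspect.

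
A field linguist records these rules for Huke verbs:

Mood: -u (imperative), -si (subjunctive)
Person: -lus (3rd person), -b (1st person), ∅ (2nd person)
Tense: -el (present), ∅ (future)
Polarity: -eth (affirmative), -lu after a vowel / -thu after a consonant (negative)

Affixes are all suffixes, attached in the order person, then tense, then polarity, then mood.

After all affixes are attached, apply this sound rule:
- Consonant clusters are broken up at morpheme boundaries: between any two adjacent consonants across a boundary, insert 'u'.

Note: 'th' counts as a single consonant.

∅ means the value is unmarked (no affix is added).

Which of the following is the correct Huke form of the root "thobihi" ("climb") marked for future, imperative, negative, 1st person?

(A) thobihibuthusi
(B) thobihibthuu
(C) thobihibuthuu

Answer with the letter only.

Attach person 1st person -b → thobihib.
tense = future: zero marking, form stays thobihib.
Attach polarity negative -thu (after consonant 'b') → thobihibthu.
Attach mood imperative -u → thobihibthuu.
Apply epenthesis: thobihibthuu → thobihibuthuu.
So the correct form is thobihibuthuu, option (C).
(A) thobihibuthusi is wrong: it uses subjunctive instead of imperative for mood.
(B) thobihibthuu is wrong: it fails to apply the sound rule(s).

C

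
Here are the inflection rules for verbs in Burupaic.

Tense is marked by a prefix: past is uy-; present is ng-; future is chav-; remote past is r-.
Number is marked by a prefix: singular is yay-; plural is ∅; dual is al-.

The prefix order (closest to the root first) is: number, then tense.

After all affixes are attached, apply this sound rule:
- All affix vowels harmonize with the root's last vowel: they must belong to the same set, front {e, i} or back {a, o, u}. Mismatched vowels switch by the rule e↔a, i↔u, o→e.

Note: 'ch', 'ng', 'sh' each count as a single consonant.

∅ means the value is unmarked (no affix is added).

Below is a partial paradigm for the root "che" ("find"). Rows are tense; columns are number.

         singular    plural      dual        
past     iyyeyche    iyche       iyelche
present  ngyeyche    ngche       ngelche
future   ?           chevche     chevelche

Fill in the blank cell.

chevyeyche

Attach number singular yay- → yayche.
Attach tense future chav- → chavyayche.
Apply vowel harmony: chavyayche → chevyeyche.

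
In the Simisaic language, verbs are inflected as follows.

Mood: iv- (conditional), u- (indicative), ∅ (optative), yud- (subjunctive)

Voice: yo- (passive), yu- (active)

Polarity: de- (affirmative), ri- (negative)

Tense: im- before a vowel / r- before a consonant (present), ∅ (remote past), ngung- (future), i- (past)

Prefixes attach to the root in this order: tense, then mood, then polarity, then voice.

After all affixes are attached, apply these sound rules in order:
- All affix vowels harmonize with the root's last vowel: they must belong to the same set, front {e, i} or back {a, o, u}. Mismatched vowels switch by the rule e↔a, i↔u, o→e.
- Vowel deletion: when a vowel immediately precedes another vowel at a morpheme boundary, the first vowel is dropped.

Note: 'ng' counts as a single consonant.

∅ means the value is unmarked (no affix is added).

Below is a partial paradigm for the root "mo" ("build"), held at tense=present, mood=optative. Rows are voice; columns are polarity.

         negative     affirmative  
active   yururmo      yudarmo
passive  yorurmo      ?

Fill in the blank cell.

yodarmo

Attach tense present r- (before consonant 'm') → rmo.
mood = optative: zero marking, form stays rmo.
Attach polarity affirmative de- → dermo.
Attach voice passive yo- → yodermo.
Apply vowel harmony: yodermo → yodarmo.
Vowel deletion: no change.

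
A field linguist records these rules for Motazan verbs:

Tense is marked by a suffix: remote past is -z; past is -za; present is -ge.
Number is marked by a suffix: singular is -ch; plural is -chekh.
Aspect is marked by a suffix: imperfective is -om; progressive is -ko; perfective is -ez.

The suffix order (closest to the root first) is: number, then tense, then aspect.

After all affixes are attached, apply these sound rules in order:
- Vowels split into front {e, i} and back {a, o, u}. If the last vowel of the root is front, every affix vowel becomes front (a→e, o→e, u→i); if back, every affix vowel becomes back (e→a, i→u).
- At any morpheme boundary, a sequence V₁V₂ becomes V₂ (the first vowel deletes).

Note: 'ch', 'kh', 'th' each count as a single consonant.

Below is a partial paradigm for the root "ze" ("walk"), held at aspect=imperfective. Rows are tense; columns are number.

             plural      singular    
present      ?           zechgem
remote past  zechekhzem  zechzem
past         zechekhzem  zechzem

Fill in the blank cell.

Attach number plural -chekh → zechekh.
Attach tense present -ge → zechekhge.
Attach aspect imperfective -om → zechekhgeom.
Apply vowel harmony: zechekhgeom → zechekhgeem.
Apply vowel deletion: zechekhgeem → zechekhgem.

zechekhgem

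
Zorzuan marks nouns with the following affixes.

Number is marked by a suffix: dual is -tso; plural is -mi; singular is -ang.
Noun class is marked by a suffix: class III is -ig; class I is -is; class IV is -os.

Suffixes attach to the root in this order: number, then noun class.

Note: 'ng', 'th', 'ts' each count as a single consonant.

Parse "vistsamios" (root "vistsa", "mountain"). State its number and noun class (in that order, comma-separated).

Segment: vistsa-mi-os.
number: -mi → plural.
noun class: -os → class IV.

plural, class IV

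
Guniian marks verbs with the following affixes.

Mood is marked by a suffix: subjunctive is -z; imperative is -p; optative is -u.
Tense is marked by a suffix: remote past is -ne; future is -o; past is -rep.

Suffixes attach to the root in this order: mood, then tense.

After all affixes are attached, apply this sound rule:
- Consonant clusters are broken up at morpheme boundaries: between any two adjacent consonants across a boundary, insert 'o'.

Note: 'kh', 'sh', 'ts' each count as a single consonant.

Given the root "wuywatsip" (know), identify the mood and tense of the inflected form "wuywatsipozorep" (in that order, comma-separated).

subjunctive, past

Segment: wuywatsip-z-rep.
mood: -z → subjunctive.
tense: -rep → past.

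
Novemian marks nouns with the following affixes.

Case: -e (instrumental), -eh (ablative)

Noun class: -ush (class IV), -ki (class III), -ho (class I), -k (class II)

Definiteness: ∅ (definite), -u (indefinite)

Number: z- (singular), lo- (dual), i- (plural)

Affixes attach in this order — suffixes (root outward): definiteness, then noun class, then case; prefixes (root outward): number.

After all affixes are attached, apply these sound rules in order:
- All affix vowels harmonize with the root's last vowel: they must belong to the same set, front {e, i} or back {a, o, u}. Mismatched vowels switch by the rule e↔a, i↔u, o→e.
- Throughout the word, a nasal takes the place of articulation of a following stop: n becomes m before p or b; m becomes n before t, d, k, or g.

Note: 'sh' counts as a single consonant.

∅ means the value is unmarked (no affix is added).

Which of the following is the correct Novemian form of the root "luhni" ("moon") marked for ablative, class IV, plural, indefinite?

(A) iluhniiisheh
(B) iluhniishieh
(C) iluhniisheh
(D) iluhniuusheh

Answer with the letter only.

Attach definiteness indefinite -u → luhniu.
Attach number plural i- → iluhniu.
Attach noun class class IV -ush → iluhniuush.
Attach case ablative -eh → iluhniuusheh.
Apply vowel harmony: iluhniuusheh → iluhniiisheh.
Nasal assimilation: no change.
So the correct form is iluhniiisheh, option (A).
(C) iluhniisheh is wrong: it uses definite instead of indefinite for definiteness.
(B) iluhniishieh is wrong: it has the affixes in the wrong order.
(D) iluhniuusheh is wrong: it fails to apply the sound rule(s).

A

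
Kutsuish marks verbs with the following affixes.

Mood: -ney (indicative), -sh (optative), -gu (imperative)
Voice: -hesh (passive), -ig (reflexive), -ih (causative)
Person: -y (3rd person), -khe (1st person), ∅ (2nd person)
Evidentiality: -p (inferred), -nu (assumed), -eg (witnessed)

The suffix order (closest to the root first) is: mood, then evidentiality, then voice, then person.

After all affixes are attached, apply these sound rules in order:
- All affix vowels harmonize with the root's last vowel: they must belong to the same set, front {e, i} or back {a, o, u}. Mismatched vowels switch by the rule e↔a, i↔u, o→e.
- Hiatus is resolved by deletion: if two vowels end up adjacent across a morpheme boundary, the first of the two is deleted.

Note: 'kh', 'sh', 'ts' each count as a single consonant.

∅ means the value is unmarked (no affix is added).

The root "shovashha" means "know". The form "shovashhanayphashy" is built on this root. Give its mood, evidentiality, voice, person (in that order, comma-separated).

indicative, inferred, passive, 3rd person

Segment: shovashha-ney-p-hesh-y.
mood: -ney → indicative.
evidentiality: -p → inferred.
voice: -hesh → passive.
person: -y → 3rd person.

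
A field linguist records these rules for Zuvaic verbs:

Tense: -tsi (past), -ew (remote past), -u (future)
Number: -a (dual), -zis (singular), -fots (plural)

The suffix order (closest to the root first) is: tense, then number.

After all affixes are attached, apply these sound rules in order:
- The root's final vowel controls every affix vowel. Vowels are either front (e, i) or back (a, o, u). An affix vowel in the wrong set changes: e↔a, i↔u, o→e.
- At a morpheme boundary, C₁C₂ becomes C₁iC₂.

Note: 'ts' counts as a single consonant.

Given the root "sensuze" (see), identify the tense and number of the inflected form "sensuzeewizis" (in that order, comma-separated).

Segment: sensuze-ew-zis.
tense: -ew → remote past.
number: -zis → singular.

remote past, singular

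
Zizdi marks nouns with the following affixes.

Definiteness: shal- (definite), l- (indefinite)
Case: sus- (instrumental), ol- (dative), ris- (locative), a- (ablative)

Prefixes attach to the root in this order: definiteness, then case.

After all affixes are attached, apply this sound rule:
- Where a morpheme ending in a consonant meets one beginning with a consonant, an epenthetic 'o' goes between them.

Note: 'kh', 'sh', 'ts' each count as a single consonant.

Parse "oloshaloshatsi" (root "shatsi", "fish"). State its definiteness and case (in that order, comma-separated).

definite, dative

Segment: ol-shal-shatsi.
definiteness: shal- → definite.
case: ol- → dative.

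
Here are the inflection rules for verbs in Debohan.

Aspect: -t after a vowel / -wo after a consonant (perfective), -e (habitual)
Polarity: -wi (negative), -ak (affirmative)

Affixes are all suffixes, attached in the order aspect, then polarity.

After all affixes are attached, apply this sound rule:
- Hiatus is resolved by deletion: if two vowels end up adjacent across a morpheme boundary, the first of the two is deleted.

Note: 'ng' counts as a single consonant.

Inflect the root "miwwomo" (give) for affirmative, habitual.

miwwomak

Attach aspect habitual -e → miwwomoe.
Attach polarity affirmative -ak → miwwomoeak.
Apply vowel deletion: miwwomoeak → miwwomak.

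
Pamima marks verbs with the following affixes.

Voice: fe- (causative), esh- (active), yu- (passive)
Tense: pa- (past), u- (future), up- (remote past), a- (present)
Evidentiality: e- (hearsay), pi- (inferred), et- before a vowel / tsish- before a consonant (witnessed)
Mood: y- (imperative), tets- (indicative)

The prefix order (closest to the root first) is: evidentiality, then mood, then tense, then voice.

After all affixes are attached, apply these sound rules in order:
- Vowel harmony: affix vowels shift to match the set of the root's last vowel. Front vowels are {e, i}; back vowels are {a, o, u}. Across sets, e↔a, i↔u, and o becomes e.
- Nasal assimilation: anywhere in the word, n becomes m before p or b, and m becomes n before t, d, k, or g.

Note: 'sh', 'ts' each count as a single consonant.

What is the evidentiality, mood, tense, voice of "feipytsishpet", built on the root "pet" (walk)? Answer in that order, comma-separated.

witnessed, imperative, remote past, causative

Segment: fe-up-y-tsish-pet.
evidentiality: et/tsish- → witnessed.
mood: y- → imperative.
tense: up- → remote past.
voice: fe- → causative.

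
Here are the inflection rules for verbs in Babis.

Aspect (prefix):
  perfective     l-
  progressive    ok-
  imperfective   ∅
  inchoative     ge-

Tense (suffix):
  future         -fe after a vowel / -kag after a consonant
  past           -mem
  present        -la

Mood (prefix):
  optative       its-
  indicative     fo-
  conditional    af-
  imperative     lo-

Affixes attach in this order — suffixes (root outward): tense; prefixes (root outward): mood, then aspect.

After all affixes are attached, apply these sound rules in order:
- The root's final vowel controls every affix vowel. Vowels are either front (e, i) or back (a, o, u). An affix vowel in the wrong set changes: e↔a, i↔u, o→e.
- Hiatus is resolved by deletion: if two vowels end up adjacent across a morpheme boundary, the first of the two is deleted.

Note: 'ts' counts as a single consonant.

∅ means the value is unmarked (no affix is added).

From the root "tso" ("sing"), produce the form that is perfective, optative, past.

Attach mood optative its- → itstso.
Attach aspect perfective l- → litstso.
Attach tense past -mem → litstsomem.
Apply vowel harmony: litstsomem → lutstsomam.
Vowel deletion: no change.

lutstsomam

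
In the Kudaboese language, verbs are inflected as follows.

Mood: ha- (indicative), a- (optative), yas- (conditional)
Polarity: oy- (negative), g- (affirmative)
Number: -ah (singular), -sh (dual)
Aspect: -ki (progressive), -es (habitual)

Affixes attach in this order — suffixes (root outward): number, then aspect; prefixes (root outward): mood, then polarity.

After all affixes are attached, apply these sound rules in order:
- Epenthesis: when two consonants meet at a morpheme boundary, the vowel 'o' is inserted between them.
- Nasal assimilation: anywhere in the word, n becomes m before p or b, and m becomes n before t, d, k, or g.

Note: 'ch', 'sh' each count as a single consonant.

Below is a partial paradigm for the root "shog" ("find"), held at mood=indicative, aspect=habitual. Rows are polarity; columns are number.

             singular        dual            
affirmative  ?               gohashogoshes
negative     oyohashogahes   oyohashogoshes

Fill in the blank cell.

Attach number singular -ah → shogah.
Attach mood indicative ha- → hashogah.
Attach polarity affirmative g- → ghashogah.
Attach aspect habitual -es → ghashogahes.
Apply epenthesis: ghashogahes → gohashogahes.
Nasal assimilation: no change.

gohashogahes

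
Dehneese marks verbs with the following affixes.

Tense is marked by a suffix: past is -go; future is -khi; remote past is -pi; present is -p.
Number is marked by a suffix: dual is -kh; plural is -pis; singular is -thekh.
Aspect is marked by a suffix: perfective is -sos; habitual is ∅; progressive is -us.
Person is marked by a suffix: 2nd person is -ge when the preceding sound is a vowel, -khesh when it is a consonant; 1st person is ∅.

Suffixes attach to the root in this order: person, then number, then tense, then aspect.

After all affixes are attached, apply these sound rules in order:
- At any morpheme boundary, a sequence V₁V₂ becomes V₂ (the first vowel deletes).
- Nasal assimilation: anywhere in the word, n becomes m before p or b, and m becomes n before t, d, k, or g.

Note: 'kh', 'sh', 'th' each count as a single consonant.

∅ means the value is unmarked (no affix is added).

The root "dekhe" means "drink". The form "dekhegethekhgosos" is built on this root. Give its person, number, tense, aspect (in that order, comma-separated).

2nd person, singular, past, perfective

Segment: dekhe-ge-thekh-go-sos.
person: -ge/khesh → 2nd person.
number: -thekh → singular.
tense: -go → past.
aspect: -sos → perfective.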